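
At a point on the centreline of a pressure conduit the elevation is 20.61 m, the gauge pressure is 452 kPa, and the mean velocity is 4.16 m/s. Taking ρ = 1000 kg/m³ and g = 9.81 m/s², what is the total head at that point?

Pressure head ψ = P/(ρg) = 452×1000 / (1000 × 9.81) = 46.08 m.
Velocity head = v²/(2g) = 4.16² / (2 × 9.81) = 0.882 m.
h = z + ψ + v²/(2g) = 20.61 + 46.08 + 0.882 = 67.57 m.

h ≈ 67.57 m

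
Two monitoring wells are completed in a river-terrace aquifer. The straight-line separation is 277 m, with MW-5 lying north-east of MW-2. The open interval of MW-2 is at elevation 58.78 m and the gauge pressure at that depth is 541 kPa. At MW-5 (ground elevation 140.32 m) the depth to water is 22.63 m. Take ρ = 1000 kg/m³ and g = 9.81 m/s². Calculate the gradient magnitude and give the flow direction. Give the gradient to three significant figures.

i ≈ 0.0136; groundwater flows toward the south-west

Pressure head at MW-2: ψ = P/(ρg) = 541×1000 / (1000 × 9.81) = 55.15 m.
Total head at MW-2: h = z + ψ = 58.78 + 55.15 = 113.93 m.
Total head at MW-5: h = 140.32 − 22.63 = 117.69 m.
Head difference: h(MW-2) − h(MW-5) = 113.93 − 117.69 = -3.76 m.
Hydraulic gradient: i = |Δh| / L = 3.76 / 277 = 0.0136.
Flow is from higher to lower head: from MW-5 toward MW-2, i.e. toward the south-west.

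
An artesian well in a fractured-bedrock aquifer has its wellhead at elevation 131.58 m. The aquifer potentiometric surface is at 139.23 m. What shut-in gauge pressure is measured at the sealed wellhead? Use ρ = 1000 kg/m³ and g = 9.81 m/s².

P ≈ 75.0 kPa

Head above the cap: Δh = 139.23 − 131.58 = 7.65 m.
P = ρgΔh = 1000 × 9.81 × 7.65 = 75046 Pa ≈ 75.0 kPa.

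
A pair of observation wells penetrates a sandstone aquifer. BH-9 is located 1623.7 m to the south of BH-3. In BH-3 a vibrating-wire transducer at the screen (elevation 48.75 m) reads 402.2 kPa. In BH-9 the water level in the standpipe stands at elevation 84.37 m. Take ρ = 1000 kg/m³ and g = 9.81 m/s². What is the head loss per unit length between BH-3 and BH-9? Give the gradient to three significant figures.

i ≈ 0.00331 m/m

Pressure head at BH-3: ψ = P/(ρg) = 402.2×1000 / (1000 × 9.81) = 41.00 m.
Total head at BH-3: h = z + ψ = 48.75 + 41.00 = 89.75 m.
Total head at BH-9: h = 84.37 m (water level in the piezometer is the total head).
Head difference: h(BH-3) − h(BH-9) = 89.75 − 84.37 = 5.38 m.
Hydraulic gradient: i = |Δh| / L = 5.38 / 1623.7 = 0.00331.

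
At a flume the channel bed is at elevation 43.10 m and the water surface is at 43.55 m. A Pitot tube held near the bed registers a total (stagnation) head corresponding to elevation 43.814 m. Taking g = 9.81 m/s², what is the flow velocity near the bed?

v ≈ 2.28 m/s

Near the bed, under hydrostatic conditions, the piezometric head (z + ψ) equals the free-surface elevation, 43.55 m.
Velocity head = total − piezometric = 43.814 − 43.55 = 0.264 m.
v = √(2g·h_v) = √(2 × 9.81 × 0.264) = 2.28 m/s.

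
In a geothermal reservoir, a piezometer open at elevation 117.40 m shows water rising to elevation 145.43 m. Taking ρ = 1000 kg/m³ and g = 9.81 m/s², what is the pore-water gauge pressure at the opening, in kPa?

P ≈ 275 kPa

Pressure head ψ = h − z = 145.43 − 117.40 = 28.03 m.
P = ρgψ = 1000 × 9.81 × 28.03 = 274974 Pa ≈ 275 kPa.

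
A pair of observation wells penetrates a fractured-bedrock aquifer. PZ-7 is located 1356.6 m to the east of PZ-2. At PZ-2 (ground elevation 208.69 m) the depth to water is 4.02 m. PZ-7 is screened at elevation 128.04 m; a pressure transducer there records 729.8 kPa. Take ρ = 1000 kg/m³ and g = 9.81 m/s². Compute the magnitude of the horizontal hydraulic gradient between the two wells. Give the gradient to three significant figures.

i ≈ 0.00165

Total head at PZ-2: h = 208.69 − 4.02 = 204.67 m.
Pressure head at PZ-7: ψ = P/(ρg) = 729.8×1000 / (1000 × 9.81) = 74.39 m.
Total head at PZ-7: h = z + ψ = 128.04 + 74.39 = 202.43 m.
Head difference: h(PZ-2) − h(PZ-7) = 204.67 − 202.43 = 2.24 m.
Hydraulic gradient: i = |Δh| / L = 2.24 / 1356.6 = 0.00165.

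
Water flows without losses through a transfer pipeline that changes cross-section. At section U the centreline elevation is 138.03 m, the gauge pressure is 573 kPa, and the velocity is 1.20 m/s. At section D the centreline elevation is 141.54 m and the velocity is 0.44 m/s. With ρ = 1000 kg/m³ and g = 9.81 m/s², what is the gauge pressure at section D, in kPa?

P₂ ≈ 539 kPa

Pressure head at U: ψ₁ = P₁/(ρg) = 573×1000 / (1000 × 9.81) = 58.41 m.
Velocity heads: v₁²/2g = 1.20²/19.62 = 0.073 m; v₂²/2g = 0.44²/19.62 = 0.010 m.
Total head H = z₁ + ψ₁ + v₁²/2g = 138.03 + 58.41 + 0.073 = 196.51 m.
ψ₂ = H − z₂ − v₂²/2g = 196.51 − 141.54 − 0.010 = 54.96 m.
P₂ = ρgψ₂ = 1000 × 9.81 × 54.96 ≈ 539 kPa.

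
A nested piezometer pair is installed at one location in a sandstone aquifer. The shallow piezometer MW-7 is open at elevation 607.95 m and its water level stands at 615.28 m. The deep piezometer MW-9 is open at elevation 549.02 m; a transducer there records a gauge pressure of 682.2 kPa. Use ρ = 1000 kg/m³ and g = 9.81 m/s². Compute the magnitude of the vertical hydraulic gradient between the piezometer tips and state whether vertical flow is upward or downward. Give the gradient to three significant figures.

Total head at MW-7: h = 615.28 m (water level in the standpipe).
Pressure head at MW-9: ψ = P/(ρg) = 682.2×1000 / (1000 × 9.81) = 69.54 m.
Total head at MW-9: h = z + ψ = 549.02 + 69.54 = 618.56 m.
Δh = h(MW-7) − h(MW-9) = 615.28 − 618.56 = -3.28 m.
Vertical separation Δz = 607.95 − 549.02 = 58.93 m.
|i_v| = |Δh| / Δz = 3.28 / 58.93 = 0.0557.
Head is higher in the deep piezometer, so vertical flow is upward (discharge condition).

|i_v| ≈ 0.0557; vertical flow is upward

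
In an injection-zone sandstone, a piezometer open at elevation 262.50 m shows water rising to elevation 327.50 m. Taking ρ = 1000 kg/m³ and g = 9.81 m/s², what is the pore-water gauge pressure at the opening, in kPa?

P ≈ 638 kPa

Pressure head ψ = h − z = 327.50 − 262.50 = 65.00 m.
P = ρgψ = 1000 × 9.81 × 65.00 = 637650 Pa ≈ 638 kPa.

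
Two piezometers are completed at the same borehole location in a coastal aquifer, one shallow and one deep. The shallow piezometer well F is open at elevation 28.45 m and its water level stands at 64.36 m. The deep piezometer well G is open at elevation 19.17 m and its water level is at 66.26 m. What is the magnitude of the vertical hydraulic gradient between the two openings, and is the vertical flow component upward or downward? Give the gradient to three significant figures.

|i_v| ≈ 0.205; vertical flow is upward

Total head at well F: h = 64.36 m (water level in the standpipe).
Total head at well G: h = 66.26 m.
Δh = h(well F) − h(well G) = 64.36 − 66.26 = -1.90 m.
Vertical separation Δz = 28.45 − 19.17 = 9.28 m.
|i_v| = |Δh| / Δz = 1.90 / 9.28 = 0.205.
Head is higher in the deep piezometer, so vertical flow is upward (discharge condition).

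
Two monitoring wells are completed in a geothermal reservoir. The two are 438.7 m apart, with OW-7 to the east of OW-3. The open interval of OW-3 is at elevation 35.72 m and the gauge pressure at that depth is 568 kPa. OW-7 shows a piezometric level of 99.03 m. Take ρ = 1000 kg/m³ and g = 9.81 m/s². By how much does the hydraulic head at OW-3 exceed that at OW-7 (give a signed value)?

Pressure head at OW-3: ψ = P/(ρg) = 568×1000 / (1000 × 9.81) = 57.90 m.
Total head at OW-3: h = z + ψ = 35.72 + 57.90 = 93.62 m.
Total head at OW-7: h = 99.03 m (water level in the piezometer is the total head).
Head difference: h(OW-3) − h(OW-7) = 93.62 − 99.03 = -5.41 m.

Δh ≈ -5.41 m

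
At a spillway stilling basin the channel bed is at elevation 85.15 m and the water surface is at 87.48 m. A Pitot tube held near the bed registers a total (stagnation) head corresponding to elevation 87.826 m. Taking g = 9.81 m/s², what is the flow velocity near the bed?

Near the bed, under hydrostatic conditions, the piezometric head (z + ψ) equals the free-surface elevation, 87.48 m.
Velocity head = total − piezometric = 87.826 − 87.48 = 0.346 m.
v = √(2g·h_v) = √(2 × 9.81 × 0.346) = 2.61 m/s.

v ≈ 2.61 m/s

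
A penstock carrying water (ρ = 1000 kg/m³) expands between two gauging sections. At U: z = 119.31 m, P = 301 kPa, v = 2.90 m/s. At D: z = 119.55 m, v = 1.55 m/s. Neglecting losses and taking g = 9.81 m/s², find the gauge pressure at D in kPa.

Pressure head at U: ψ₁ = P₁/(ρg) = 301×1000 / (1000 × 9.81) = 30.68 m.
Velocity heads: v₁²/2g = 2.90²/19.62 = 0.429 m; v₂²/2g = 1.55²/19.62 = 0.122 m.
Total head H = z₁ + ψ₁ + v₁²/2g = 119.31 + 30.68 + 0.429 = 150.42 m.
ψ₂ = H − z₂ − v₂²/2g = 150.42 − 119.55 − 0.122 = 30.75 m.
P₂ = ρgψ₂ = 1000 × 9.81 × 30.75 ≈ 302 kPa.

P₂ ≈ 302 kPa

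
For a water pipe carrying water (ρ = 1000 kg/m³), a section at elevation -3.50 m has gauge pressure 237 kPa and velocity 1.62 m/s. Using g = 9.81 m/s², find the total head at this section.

Pressure head ψ = P/(ρg) = 237×1000 / (1000 × 9.81) = 24.16 m.
Velocity head = v²/(2g) = 1.62² / (2 × 9.81) = 0.134 m.
h = z + ψ + v²/(2g) = -3.50 + 24.16 + 0.134 = 20.79 m.

h ≈ 20.79 m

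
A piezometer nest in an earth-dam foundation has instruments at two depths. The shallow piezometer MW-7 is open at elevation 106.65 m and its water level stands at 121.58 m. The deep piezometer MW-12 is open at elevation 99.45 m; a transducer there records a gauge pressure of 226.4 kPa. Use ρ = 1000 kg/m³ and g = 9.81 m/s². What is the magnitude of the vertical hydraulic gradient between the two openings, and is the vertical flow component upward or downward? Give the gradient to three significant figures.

|i_v| ≈ 0.132; vertical flow is upward

Total head at MW-7: h = 121.58 m (water level in the standpipe).
Pressure head at MW-12: ψ = P/(ρg) = 226.4×1000 / (1000 × 9.81) = 23.08 m.
Total head at MW-12: h = z + ψ = 99.45 + 23.08 = 122.53 m.
Δh = h(MW-7) − h(MW-12) = 121.58 − 122.53 = -0.95 m.
Vertical separation Δz = 106.65 − 99.45 = 7.20 m.
|i_v| = |Δh| / Δz = 0.95 / 7.20 = 0.132.
Head is higher in the deep piezometer, so vertical flow is upward (discharge condition).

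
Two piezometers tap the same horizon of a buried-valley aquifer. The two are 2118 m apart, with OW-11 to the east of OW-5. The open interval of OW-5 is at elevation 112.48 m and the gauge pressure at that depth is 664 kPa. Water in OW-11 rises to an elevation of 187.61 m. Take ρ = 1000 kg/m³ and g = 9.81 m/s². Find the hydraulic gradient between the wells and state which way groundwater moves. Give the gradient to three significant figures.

Pressure head at OW-5: ψ = P/(ρg) = 664×1000 / (1000 × 9.81) = 67.69 m.
Total head at OW-5: h = z + ψ = 112.48 + 67.69 = 180.17 m.
Total head at OW-11: h = 187.61 m (water level in the piezometer is the total head).
Head difference: h(OW-5) − h(OW-11) = 180.17 − 187.61 = -7.44 m.
Hydraulic gradient: i = |Δh| / L = 7.44 / 2118 = 0.00351.
Flow is from higher to lower head: from OW-11 toward OW-5, i.e. toward the west.

i ≈ 0.00351; groundwater flows toward the west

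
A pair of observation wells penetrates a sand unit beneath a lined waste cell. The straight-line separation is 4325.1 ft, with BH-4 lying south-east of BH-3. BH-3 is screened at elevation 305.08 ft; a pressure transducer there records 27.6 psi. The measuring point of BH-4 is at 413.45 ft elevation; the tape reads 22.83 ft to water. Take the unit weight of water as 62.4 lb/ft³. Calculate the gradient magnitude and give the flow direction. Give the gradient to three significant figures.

Pressure head at BH-3: ψ = 144·P/γ = 144 × 27.6 / 62.4 = 63.69 ft.
Total head at BH-3: h = z + ψ = 305.08 + 63.69 = 368.77 ft.
Total head at BH-4: h = 413.45 − 22.83 = 390.62 ft.
Head difference: h(BH-3) − h(BH-4) = 368.77 − 390.62 = -21.85 ft.
Hydraulic gradient: i = |Δh| / L = 21.85 / 4325.1 = 0.00505.
Flow is from higher to lower head: from BH-4 toward BH-3, i.e. toward the north-west.

i ≈ 0.00505; groundwater flows toward the north-west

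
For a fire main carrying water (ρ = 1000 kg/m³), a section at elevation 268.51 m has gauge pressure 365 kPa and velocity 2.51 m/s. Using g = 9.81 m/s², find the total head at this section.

Pressure head ψ = P/(ρg) = 365×1000 / (1000 × 9.81) = 37.21 m.
Velocity head = v²/(2g) = 2.51² / (2 × 9.81) = 0.321 m.
h = z + ψ + v²/(2g) = 268.51 + 37.21 + 0.321 = 306.04 m.

h ≈ 306.04 m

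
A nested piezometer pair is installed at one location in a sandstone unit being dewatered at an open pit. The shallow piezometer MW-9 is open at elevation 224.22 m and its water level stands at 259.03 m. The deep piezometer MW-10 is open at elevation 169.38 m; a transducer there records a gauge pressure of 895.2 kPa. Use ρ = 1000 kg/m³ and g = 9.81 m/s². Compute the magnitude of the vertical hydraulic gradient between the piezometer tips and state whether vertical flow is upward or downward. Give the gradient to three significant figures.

|i_v| ≈ 0.0292; vertical flow is upward

Total head at MW-9: h = 259.03 m (water level in the standpipe).
Pressure head at MW-10: ψ = P/(ρg) = 895.2×1000 / (1000 × 9.81) = 91.25 m.
Total head at MW-10: h = z + ψ = 169.38 + 91.25 = 260.63 m.
Δh = h(MW-9) − h(MW-10) = 259.03 − 260.63 = -1.60 m.
Vertical separation Δz = 224.22 − 169.38 = 54.84 m.
|i_v| = |Δh| / Δz = 1.60 / 54.84 = 0.0292.
Head is higher in the deep piezometer, so vertical flow is upward (discharge condition).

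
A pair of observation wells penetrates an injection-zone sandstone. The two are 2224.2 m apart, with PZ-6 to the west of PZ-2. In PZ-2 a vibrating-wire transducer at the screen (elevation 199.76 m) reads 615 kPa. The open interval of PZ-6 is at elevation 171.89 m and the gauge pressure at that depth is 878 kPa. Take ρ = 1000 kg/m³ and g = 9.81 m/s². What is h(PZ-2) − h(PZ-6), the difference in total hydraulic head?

Pressure head at PZ-2: ψ = P/(ρg) = 615×1000 / (1000 × 9.81) = 62.69 m.
Total head at PZ-2: h = z + ψ = 199.76 + 62.69 = 262.45 m.
Pressure head at PZ-6: ψ = P/(ρg) = 878×1000 / (1000 × 9.81) = 89.50 m.
Total head at PZ-6: h = z + ψ = 171.89 + 89.50 = 261.39 m.
Head difference: h(PZ-2) − h(PZ-6) = 262.45 − 261.39 = 1.06 m.

Δh ≈ 1.06 m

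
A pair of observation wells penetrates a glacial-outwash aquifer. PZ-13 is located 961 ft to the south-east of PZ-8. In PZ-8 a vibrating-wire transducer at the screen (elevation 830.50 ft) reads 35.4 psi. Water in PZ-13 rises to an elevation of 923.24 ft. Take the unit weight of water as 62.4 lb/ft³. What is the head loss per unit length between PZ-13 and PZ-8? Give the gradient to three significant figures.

i ≈ 0.0115 ft/ft

Pressure head at PZ-8: ψ = 144·P/γ = 144 × 35.4 / 62.4 = 81.69 ft.
Total head at PZ-8: h = z + ψ = 830.50 + 81.69 = 912.19 ft.
Total head at PZ-13: h = 923.24 ft (water level in the piezometer is the total head).
Head difference: h(PZ-8) − h(PZ-13) = 912.19 − 923.24 = -11.05 ft.
Hydraulic gradient: i = |Δh| / L = 11.05 / 961 = 0.0115.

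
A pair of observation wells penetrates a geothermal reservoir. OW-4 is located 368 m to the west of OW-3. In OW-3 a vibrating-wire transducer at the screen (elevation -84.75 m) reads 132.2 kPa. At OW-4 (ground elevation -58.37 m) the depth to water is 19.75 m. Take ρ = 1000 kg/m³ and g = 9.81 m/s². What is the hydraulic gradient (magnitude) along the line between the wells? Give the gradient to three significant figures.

Pressure head at OW-3: ψ = P/(ρg) = 132.2×1000 / (1000 × 9.81) = 13.48 m.
Total head at OW-3: h = z + ψ = -84.75 + 13.48 = -71.27 m.
Total head at OW-4: h = -58.37 − 19.75 = -78.12 m.
Head difference: h(OW-3) − h(OW-4) = -71.27 − (-78.12) = 6.85 m.
Hydraulic gradient: i = |Δh| / L = 6.85 / 368 = 0.0186.

i ≈ 0.0186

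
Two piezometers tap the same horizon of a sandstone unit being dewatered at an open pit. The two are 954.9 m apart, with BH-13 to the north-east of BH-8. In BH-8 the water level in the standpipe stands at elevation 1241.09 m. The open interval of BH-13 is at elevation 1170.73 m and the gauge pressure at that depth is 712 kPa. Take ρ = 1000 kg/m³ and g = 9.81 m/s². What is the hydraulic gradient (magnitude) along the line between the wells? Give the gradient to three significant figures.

Total head at BH-8: h = 1241.09 m (water level in the piezometer is the total head).
Pressure head at BH-13: ψ = P/(ρg) = 712×1000 / (1000 × 9.81) = 72.58 m.
Total head at BH-13: h = z + ψ = 1170.73 + 72.58 = 1243.31 m.
Head difference: h(BH-8) − h(BH-13) = 1241.09 − 1243.31 = -2.22 m.
Hydraulic gradient: i = |Δh| / L = 2.22 / 954.9 = 0.00232.

i ≈ 0.00232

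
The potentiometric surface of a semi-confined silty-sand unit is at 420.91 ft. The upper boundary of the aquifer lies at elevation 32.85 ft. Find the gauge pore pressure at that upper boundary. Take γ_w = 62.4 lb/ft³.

Pressure head at the aquifer top: ψ = h − z = 420.91 − 32.85 = 388.06 ft.
P = γψ/144 = 62.4 × 388.06 / 144 = 168 psi.

P ≈ 168 psi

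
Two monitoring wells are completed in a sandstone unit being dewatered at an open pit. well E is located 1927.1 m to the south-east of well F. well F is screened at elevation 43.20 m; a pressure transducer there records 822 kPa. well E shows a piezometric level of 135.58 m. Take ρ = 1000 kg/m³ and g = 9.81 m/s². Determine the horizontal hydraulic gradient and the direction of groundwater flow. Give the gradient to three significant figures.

Pressure head at well F: ψ = P/(ρg) = 822×1000 / (1000 × 9.81) = 83.79 m.
Total head at well F: h = z + ψ = 43.20 + 83.79 = 126.99 m.
Total head at well E: h = 135.58 m (water level in the piezometer is the total head).
Head difference: h(well F) − h(well E) = 126.99 − 135.58 = -8.59 m.
Hydraulic gradient: i = |Δh| / L = 8.59 / 1927.1 = 0.00446.
Flow is from higher to lower head: from well E toward well F, i.e. toward the north-west.

i ≈ 0.00446; groundwater flows toward the north-west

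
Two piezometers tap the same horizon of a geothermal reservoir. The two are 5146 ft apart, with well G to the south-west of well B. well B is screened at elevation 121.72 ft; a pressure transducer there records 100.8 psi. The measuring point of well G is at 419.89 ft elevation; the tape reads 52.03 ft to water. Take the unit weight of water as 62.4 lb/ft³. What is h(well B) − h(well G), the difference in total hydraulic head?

Pressure head at well B: ψ = 144·P/γ = 144 × 100.8 / 62.4 = 232.62 ft.
Total head at well B: h = z + ψ = 121.72 + 232.62 = 354.34 ft.
Total head at well G: h = 419.89 − 52.03 = 367.86 ft.
Head difference: h(well B) − h(well G) = 354.34 − 367.86 = -13.52 ft.

Δh ≈ -13.52 ft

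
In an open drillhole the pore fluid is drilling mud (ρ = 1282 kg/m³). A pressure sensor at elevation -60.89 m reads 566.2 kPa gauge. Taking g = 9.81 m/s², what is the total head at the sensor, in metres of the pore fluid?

h ≈ -15.87 m

ψ = P/(ρg) = 566.2×1000 / (1282 × 9.81) = 45.02 m.
h = z + ψ = -60.89 + 45.02 = -15.87 m.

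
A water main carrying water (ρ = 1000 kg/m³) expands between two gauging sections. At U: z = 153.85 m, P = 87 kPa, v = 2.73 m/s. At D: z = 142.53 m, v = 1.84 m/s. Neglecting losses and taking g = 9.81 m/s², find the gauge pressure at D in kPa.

P₂ ≈ 200 kPa

Pressure head at U: ψ₁ = P₁/(ρg) = 87×1000 / (1000 × 9.81) = 8.87 m.
Velocity heads: v₁²/2g = 2.73²/19.62 = 0.380 m; v₂²/2g = 1.84²/19.62 = 0.173 m.
Total head H = z₁ + ψ₁ + v₁²/2g = 153.85 + 8.87 + 0.380 = 163.10 m.
ψ₂ = H − z₂ − v₂²/2g = 163.10 − 142.53 − 0.173 = 20.40 m.
P₂ = ρgψ₂ = 1000 × 9.81 × 20.40 ≈ 200 kPa.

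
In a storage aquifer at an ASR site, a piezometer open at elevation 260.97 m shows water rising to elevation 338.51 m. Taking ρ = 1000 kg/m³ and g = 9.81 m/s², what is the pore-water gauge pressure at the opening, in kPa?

Pressure head ψ = h − z = 338.51 − 260.97 = 77.54 m.
P = ρgψ = 1000 × 9.81 × 77.54 = 760667 Pa ≈ 761 kPa.

P ≈ 761 kPa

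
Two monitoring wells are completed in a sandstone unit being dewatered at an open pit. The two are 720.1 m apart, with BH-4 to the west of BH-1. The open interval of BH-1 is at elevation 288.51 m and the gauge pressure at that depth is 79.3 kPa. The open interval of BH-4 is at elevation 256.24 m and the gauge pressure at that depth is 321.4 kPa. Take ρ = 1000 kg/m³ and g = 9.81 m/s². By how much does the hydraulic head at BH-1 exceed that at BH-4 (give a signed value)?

Pressure head at BH-1: ψ = P/(ρg) = 79.3×1000 / (1000 × 9.81) = 8.08 m.
Total head at BH-1: h = z + ψ = 288.51 + 8.08 = 296.59 m.
Pressure head at BH-4: ψ = P/(ρg) = 321.4×1000 / (1000 × 9.81) = 32.76 m.
Total head at BH-4: h = z + ψ = 256.24 + 32.76 = 289.00 m.
Head difference: h(BH-1) − h(BH-4) = 296.59 − 289.00 = 7.59 m.

Δh ≈ 7.59 m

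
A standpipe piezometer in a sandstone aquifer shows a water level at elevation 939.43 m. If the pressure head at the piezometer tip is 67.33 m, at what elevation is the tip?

z ≈ 872.10 m

z = h − ψ = 939.43 − 67.33 = 872.10 m.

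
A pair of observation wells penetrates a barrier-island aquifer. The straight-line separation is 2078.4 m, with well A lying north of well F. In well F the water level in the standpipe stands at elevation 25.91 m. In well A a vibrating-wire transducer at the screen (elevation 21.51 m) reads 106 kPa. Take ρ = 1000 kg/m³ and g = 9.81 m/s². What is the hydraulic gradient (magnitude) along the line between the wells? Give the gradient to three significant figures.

Total head at well F: h = 25.91 m (water level in the piezometer is the total head).
Pressure head at well A: ψ = P/(ρg) = 106×1000 / (1000 × 9.81) = 10.81 m.
Total head at well A: h = z + ψ = 21.51 + 10.81 = 32.32 m.
Head difference: h(well F) − h(well A) = 25.91 − 32.32 = -6.41 m.
Hydraulic gradient: i = |Δh| / L = 6.41 / 2078.4 = 0.00308.

i ≈ 0.00308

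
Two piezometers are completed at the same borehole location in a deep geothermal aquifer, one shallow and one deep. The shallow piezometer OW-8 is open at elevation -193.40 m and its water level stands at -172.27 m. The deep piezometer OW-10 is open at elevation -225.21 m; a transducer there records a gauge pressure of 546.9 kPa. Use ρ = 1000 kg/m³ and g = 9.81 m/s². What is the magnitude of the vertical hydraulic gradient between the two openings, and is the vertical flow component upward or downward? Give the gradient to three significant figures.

Total head at OW-8: h = -172.27 m (water level in the standpipe).
Pressure head at OW-10: ψ = P/(ρg) = 546.9×1000 / (1000 × 9.81) = 55.75 m.
Total head at OW-10: h = z + ψ = -225.21 + 55.75 = -169.46 m.
Δh = h(OW-8) − h(OW-10) = -172.27 − (-169.46) = -2.81 m.
Vertical separation Δz = -193.40 − (-225.21) = 31.81 m.
|i_v| = |Δh| / Δz = 2.81 / 31.81 = 0.0883.
Head is higher in the deep piezometer, so vertical flow is upward (discharge condition).

|i_v| ≈ 0.0883; vertical flow is upward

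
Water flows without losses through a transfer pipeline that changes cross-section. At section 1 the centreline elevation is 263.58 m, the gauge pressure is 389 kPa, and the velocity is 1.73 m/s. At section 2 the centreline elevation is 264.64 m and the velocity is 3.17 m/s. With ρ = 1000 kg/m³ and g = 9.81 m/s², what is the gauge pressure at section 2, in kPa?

Pressure head at 1: ψ₁ = P₁/(ρg) = 389×1000 / (1000 × 9.81) = 39.65 m.
Velocity heads: v₁²/2g = 1.73²/19.62 = 0.153 m; v₂²/2g = 3.17²/19.62 = 0.512 m.
Total head H = z₁ + ψ₁ + v₁²/2g = 263.58 + 39.65 + 0.153 = 303.38 m.
ψ₂ = H − z₂ − v₂²/2g = 303.38 − 264.64 − 0.512 = 38.23 m.
P₂ = ρgψ₂ = 1000 × 9.81 × 38.23 ≈ 375 kPa.

P₂ ≈ 375 kPa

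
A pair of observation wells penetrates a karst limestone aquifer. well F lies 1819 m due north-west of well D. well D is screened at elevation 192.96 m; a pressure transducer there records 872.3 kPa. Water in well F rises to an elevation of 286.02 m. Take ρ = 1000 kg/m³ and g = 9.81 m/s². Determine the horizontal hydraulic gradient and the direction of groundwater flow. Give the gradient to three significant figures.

Pressure head at well D: ψ = P/(ρg) = 872.3×1000 / (1000 × 9.81) = 88.92 m.
Total head at well D: h = z + ψ = 192.96 + 88.92 = 281.88 m.
Total head at well F: h = 286.02 m (water level in the piezometer is the total head).
Head difference: h(well D) − h(well F) = 281.88 − 286.02 = -4.14 m.
Hydraulic gradient: i = |Δh| / L = 4.14 / 1819 = 0.00228.
Flow is from higher to lower head: from well F toward well D, i.e. toward the south-east.

i ≈ 0.00228; groundwater flows toward the south-east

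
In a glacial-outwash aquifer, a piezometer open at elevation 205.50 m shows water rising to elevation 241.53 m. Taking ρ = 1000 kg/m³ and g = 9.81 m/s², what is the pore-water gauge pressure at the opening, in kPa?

P ≈ 353 kPa

Pressure head ψ = h − z = 241.53 − 205.50 = 36.03 m.
P = ρgψ = 1000 × 9.81 × 36.03 = 353454 Pa ≈ 353 kPa.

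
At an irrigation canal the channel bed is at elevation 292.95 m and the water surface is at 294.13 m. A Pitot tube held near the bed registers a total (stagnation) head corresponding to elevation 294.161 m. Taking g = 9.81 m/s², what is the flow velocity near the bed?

v ≈ 0.780 m/s

Near the bed, under hydrostatic conditions, the piezometric head (z + ψ) equals the free-surface elevation, 294.13 m.
Velocity head = total − piezometric = 294.161 − 294.13 = 0.031 m.
v = √(2g·h_v) = √(2 × 9.81 × 0.031) = 0.780 m/s.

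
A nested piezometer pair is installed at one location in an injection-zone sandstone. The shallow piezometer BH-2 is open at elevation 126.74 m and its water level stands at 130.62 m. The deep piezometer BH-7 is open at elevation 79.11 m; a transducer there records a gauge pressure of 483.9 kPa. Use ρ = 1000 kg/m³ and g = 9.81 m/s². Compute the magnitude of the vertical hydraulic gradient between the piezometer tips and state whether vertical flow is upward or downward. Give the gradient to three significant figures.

|i_v| ≈ 0.0458; vertical flow is downward

Total head at BH-2: h = 130.62 m (water level in the standpipe).
Pressure head at BH-7: ψ = P/(ρg) = 483.9×1000 / (1000 × 9.81) = 49.33 m.
Total head at BH-7: h = z + ψ = 79.11 + 49.33 = 128.44 m.
Δh = h(BH-2) − h(BH-7) = 130.62 − 128.44 = 2.18 m.
Vertical separation Δz = 126.74 − 79.11 = 47.63 m.
|i_v| = |Δh| / Δz = 2.18 / 47.63 = 0.0458.
Head is higher in the shallow piezometer, so vertical flow is downward (recharge condition).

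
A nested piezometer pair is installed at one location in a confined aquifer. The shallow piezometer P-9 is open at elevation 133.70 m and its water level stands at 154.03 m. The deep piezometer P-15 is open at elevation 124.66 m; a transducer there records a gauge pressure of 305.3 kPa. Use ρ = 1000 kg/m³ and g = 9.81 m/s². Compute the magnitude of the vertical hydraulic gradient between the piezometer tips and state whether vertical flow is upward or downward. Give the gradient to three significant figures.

|i_v| ≈ 0.194; vertical flow is upward

Total head at P-9: h = 154.03 m (water level in the standpipe).
Pressure head at P-15: ψ = P/(ρg) = 305.3×1000 / (1000 × 9.81) = 31.12 m.
Total head at P-15: h = z + ψ = 124.66 + 31.12 = 155.78 m.
Δh = h(P-9) − h(P-15) = 154.03 − 155.78 = -1.75 m.
Vertical separation Δz = 133.70 − 124.66 = 9.04 m.
|i_v| = |Δh| / Δz = 1.75 / 9.04 = 0.194.
Head is higher in the deep piezometer, so vertical flow is upward (discharge condition).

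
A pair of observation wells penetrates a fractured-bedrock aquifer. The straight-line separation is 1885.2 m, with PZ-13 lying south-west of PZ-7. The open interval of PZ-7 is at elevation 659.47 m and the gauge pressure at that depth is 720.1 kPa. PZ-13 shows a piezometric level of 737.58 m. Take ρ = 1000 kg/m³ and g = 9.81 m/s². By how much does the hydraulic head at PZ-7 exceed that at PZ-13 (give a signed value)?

Δh ≈ -4.71 m

Pressure head at PZ-7: ψ = P/(ρg) = 720.1×1000 / (1000 × 9.81) = 73.40 m.
Total head at PZ-7: h = z + ψ = 659.47 + 73.40 = 732.87 m.
Total head at PZ-13: h = 737.58 m (water level in the piezometer is the total head).
Head difference: h(PZ-7) − h(PZ-13) = 732.87 − 737.58 = -4.71 m.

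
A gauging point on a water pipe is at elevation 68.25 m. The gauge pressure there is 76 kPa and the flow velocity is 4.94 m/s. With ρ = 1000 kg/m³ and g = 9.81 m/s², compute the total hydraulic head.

h ≈ 77.24 m

Pressure head ψ = P/(ρg) = 76×1000 / (1000 × 9.81) = 7.75 m.
Velocity head = v²/(2g) = 4.94² / (2 × 9.81) = 1.244 m.
h = z + ψ + v²/(2g) = 68.25 + 7.75 + 1.244 = 77.24 m.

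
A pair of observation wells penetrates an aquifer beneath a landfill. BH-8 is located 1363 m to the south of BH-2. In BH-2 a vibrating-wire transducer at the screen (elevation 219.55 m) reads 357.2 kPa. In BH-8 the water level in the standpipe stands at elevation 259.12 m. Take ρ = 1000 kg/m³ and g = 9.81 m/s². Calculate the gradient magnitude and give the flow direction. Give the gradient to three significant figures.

Pressure head at BH-2: ψ = P/(ρg) = 357.2×1000 / (1000 × 9.81) = 36.41 m.
Total head at BH-2: h = z + ψ = 219.55 + 36.41 = 255.96 m.
Total head at BH-8: h = 259.12 m (water level in the piezometer is the total head).
Head difference: h(BH-2) − h(BH-8) = 255.96 − 259.12 = -3.16 m.
Hydraulic gradient: i = |Δh| / L = 3.16 / 1363 = 0.00232.
Flow is from higher to lower head: from BH-8 toward BH-2, i.e. toward the north.

i ≈ 0.00232; groundwater flows toward the north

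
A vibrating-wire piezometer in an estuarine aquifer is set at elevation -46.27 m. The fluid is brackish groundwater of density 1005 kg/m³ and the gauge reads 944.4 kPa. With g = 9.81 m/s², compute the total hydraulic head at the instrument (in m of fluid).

ψ = P/(ρg) = 944.4×1000 / (1005 × 9.81) = 95.79 m.
h = z + ψ = -46.27 + 95.79 = 49.52 m.

h ≈ 49.52 m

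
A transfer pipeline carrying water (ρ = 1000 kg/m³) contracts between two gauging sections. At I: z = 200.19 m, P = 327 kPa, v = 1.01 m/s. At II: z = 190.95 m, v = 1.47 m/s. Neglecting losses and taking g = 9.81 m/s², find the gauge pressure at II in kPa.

P₂ ≈ 417 kPa

Pressure head at I: ψ₁ = P₁/(ρg) = 327×1000 / (1000 × 9.81) = 33.33 m.
Velocity heads: v₁²/2g = 1.01²/19.62 = 0.052 m; v₂²/2g = 1.47²/19.62 = 0.110 m.
Total head H = z₁ + ψ₁ + v₁²/2g = 200.19 + 33.33 + 0.052 = 233.57 m.
ψ₂ = H − z₂ − v₂²/2g = 233.57 − 190.95 − 0.110 = 42.51 m.
P₂ = ρgψ₂ = 1000 × 9.81 × 42.51 ≈ 417 kPa.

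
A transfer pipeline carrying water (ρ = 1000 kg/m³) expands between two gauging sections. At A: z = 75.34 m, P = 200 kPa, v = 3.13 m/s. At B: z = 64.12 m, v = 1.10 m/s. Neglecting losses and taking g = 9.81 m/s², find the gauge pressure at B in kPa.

P₂ ≈ 314 kPa

Pressure head at A: ψ₁ = P₁/(ρg) = 200×1000 / (1000 × 9.81) = 20.39 m.
Velocity heads: v₁²/2g = 3.13²/19.62 = 0.499 m; v₂²/2g = 1.10²/19.62 = 0.062 m.
Total head H = z₁ + ψ₁ + v₁²/2g = 75.34 + 20.39 + 0.499 = 96.23 m.
ψ₂ = H − z₂ − v₂²/2g = 96.23 − 64.12 − 0.062 = 32.05 m.
P₂ = ρgψ₂ = 1000 × 9.81 × 32.05 ≈ 314 kPa.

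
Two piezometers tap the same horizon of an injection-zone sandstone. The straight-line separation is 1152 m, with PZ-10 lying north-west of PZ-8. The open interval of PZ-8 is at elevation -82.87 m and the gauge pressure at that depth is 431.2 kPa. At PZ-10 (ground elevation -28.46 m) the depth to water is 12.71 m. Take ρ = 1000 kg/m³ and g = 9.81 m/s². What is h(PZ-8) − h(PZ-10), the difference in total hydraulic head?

Δh ≈ 2.26 m

Pressure head at PZ-8: ψ = P/(ρg) = 431.2×1000 / (1000 × 9.81) = 43.96 m.
Total head at PZ-8: h = z + ψ = -82.87 + 43.96 = -38.91 m.
Total head at PZ-10: h = -28.46 − 12.71 = -41.17 m.
Head difference: h(PZ-8) − h(PZ-10) = -38.91 − (-41.17) = 2.26 m.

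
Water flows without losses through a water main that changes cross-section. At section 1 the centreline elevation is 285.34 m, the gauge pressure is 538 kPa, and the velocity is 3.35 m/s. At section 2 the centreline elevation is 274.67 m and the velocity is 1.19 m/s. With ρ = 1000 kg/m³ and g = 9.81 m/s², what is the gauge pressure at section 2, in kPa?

Pressure head at 1: ψ₁ = P₁/(ρg) = 538×1000 / (1000 × 9.81) = 54.84 m.
Velocity heads: v₁²/2g = 3.35²/19.62 = 0.572 m; v₂²/2g = 1.19²/19.62 = 0.072 m.
Total head H = z₁ + ψ₁ + v₁²/2g = 285.34 + 54.84 + 0.572 = 340.75 m.
ψ₂ = H − z₂ − v₂²/2g = 340.75 − 274.67 − 0.072 = 66.01 m.
P₂ = ρgψ₂ = 1000 × 9.81 × 66.01 ≈ 648 kPa.

P₂ ≈ 648 kPa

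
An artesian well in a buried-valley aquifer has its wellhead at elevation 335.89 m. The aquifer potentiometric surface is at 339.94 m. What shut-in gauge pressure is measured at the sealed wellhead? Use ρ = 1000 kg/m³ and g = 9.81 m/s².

Head above the cap: Δh = 339.94 − 335.89 = 4.05 m.
P = ρgΔh = 1000 × 9.81 × 4.05 = 39730 Pa ≈ 39.7 kPa.

P ≈ 39.7 kPa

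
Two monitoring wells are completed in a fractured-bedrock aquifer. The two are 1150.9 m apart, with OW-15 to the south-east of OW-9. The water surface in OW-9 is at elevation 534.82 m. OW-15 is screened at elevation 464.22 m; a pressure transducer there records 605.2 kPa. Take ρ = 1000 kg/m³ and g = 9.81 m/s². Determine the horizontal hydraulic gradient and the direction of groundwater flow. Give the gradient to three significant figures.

Total head at OW-9: h = 534.82 m (water level in the piezometer is the total head).
Pressure head at OW-15: ψ = P/(ρg) = 605.2×1000 / (1000 × 9.81) = 61.69 m.
Total head at OW-15: h = z + ψ = 464.22 + 61.69 = 525.91 m.
Head difference: h(OW-9) − h(OW-15) = 534.82 − 525.91 = 8.91 m.
Hydraulic gradient: i = |Δh| / L = 8.91 / 1150.9 = 0.00774.
Flow is from higher to lower head: from OW-9 toward OW-15, i.e. toward the south-east.

i ≈ 0.00774; groundwater flows toward the south-east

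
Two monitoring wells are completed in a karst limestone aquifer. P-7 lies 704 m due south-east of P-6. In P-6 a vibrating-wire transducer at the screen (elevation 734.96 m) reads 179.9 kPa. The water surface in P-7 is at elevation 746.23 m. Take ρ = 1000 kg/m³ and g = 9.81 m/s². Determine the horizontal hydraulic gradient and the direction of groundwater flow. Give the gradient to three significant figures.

Pressure head at P-6: ψ = P/(ρg) = 179.9×1000 / (1000 × 9.81) = 18.34 m.
Total head at P-6: h = z + ψ = 734.96 + 18.34 = 753.30 m.
Total head at P-7: h = 746.23 m (water level in the piezometer is the total head).
Head difference: h(P-6) − h(P-7) = 753.30 − 746.23 = 7.07 m.
Hydraulic gradient: i = |Δh| / L = 7.07 / 704 = 0.0100.
Flow is from higher to lower head: from P-6 toward P-7, i.e. toward the south-east.

i ≈ 0.0100; groundwater flows toward the south-east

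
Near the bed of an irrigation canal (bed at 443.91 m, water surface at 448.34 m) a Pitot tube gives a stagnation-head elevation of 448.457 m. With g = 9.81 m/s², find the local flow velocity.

v ≈ 1.52 m/s

Near the bed, under hydrostatic conditions, the piezometric head (z + ψ) equals the free-surface elevation, 448.34 m.
Velocity head = total − piezometric = 448.457 − 448.34 = 0.117 m.
v = √(2g·h_v) = √(2 × 9.81 × 0.117) = 1.52 m/s.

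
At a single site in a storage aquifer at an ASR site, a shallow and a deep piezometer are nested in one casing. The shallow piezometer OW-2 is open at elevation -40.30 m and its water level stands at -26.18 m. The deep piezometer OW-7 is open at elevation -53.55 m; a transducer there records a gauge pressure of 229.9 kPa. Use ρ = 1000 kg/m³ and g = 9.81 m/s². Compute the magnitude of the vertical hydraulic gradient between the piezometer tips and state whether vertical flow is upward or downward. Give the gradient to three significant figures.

|i_v| ≈ 0.297; vertical flow is downward

Total head at OW-2: h = -26.18 m (water level in the standpipe).
Pressure head at OW-7: ψ = P/(ρg) = 229.9×1000 / (1000 × 9.81) = 23.44 m.
Total head at OW-7: h = z + ψ = -53.55 + 23.44 = -30.11 m.
Δh = h(OW-2) − h(OW-7) = -26.18 − (-30.11) = 3.93 m.
Vertical separation Δz = -40.30 − (-53.55) = 13.25 m.
|i_v| = |Δh| / Δz = 3.93 / 13.25 = 0.297.
Head is higher in the shallow piezometer, so vertical flow is downward (recharge condition).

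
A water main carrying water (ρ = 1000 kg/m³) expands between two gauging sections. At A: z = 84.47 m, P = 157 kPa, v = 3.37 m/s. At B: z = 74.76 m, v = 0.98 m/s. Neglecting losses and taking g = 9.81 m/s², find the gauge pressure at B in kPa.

P₂ ≈ 257 kPa

Pressure head at A: ψ₁ = P₁/(ρg) = 157×1000 / (1000 × 9.81) = 16.00 m.
Velocity heads: v₁²/2g = 3.37²/19.62 = 0.579 m; v₂²/2g = 0.98²/19.62 = 0.049 m.
Total head H = z₁ + ψ₁ + v₁²/2g = 84.47 + 16.00 + 0.579 = 101.05 m.
ψ₂ = H − z₂ − v₂²/2g = 101.05 − 74.76 − 0.049 = 26.24 m.
P₂ = ρgψ₂ = 1000 × 9.81 × 26.24 ≈ 257 kPa.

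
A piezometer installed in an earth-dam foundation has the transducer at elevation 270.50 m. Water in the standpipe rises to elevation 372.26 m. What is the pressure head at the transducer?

ψ ≈ 101.76 m

Total head h = 372.26 m (the water-surface elevation in the piezometer).
Pressure head ψ = h − z = 372.26 − 270.50 = 101.76 m.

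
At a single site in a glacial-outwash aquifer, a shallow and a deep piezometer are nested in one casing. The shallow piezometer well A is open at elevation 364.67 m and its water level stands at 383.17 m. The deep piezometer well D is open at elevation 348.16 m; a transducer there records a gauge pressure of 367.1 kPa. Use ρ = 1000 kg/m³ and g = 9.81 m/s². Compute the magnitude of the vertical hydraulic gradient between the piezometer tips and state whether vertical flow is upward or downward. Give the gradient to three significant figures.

|i_v| ≈ 0.146; vertical flow is upward

Total head at well A: h = 383.17 m (water level in the standpipe).
Pressure head at well D: ψ = P/(ρg) = 367.1×1000 / (1000 × 9.81) = 37.42 m.
Total head at well D: h = z + ψ = 348.16 + 37.42 = 385.58 m.
Δh = h(well A) − h(well D) = 383.17 − 385.58 = -2.41 m.
Vertical separation Δz = 364.67 − 348.16 = 16.51 m.
|i_v| = |Δh| / Δz = 2.41 / 16.51 = 0.146.
Head is higher in the deep piezometer, so vertical flow is upward (discharge condition).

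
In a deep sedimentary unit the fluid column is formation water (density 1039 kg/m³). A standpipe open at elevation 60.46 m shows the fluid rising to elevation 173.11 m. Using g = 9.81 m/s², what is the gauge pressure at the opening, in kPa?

Pressure head ψ = h − z = 173.11 − 60.46 = 112.65 m.
P = ρgψ = 1039 × 9.81 × 112.65 = 1148195 Pa ≈ 1150 kPa.

P ≈ 1150 kPa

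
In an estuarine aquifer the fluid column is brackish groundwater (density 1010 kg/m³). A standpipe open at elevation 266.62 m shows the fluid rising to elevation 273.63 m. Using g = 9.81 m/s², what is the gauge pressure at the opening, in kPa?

Pressure head ψ = h − z = 273.63 − 266.62 = 7.01 m.
P = ρgψ = 1010 × 9.81 × 7.01 = 69456 Pa ≈ 69.5 kPa.

P ≈ 69.5 kPa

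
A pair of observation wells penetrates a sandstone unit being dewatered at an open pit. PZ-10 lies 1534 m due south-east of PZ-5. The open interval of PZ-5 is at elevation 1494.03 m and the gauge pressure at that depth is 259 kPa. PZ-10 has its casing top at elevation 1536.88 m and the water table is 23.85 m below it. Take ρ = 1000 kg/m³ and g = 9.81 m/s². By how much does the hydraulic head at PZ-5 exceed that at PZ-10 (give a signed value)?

Pressure head at PZ-5: ψ = P/(ρg) = 259×1000 / (1000 × 9.81) = 26.40 m.
Total head at PZ-5: h = z + ψ = 1494.03 + 26.40 = 1520.43 m.
Total head at PZ-10: h = 1536.88 − 23.85 = 1513.03 m.
Head difference: h(PZ-5) − h(PZ-10) = 1520.43 − 1513.03 = 7.40 m.

Δh ≈ 7.40 m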